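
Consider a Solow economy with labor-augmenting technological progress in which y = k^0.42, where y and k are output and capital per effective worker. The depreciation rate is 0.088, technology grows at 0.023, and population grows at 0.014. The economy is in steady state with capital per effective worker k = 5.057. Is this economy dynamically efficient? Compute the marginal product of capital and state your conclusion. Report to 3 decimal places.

dynamically efficient; MPK ≈ 0.164

n + g + δ = 0.014 + 0.023 + 0.088 = 0.125.
MPK = 0.42·k^(0.42−1) = 0.42·5.057^(-0.58) ≈ 0.1641.
MPK > 0.125, so the economy is dynamically efficient (under-saving).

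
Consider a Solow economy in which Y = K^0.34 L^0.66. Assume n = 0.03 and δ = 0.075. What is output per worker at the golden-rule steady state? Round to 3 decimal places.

n + δ = 0.03 + 0.075 = 0.105.
At the golden rule the marginal product of capital equals n+δ: 0.34·k^(0.34−1) = 0.105. Solving, k_gold = (0.34/0.105)^(1/0.66) ≈ 5.9315.
Output: y_gold = k_gold^0.34 = 5.9315^0.34 ≈ 1.8318.

y_gold ≈ 1.832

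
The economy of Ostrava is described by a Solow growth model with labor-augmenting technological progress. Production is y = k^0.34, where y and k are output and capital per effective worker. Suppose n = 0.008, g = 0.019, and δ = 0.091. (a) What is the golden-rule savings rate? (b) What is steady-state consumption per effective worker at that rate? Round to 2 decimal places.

Break-even investment rate: n + g + δ = 0.008 + 0.019 + 0.091 = 0.118.
For Cobb-Douglas, s_gold equals capital's share: s_gold = 0.34.
Maximizing c = f(k) − (n+g+δ)·k gives f'(k) = n+g+δ, i.e. 0.34·k^(0.34−1) = 0.118, so k_gold = (0.34/0.118)^(1/0.66) ≈ 4.9700.
y_gold = 4.9700^0.34 ≈ 1.7249; c_gold = (1−0.34)·y_gold ≈ 1.1384.

(a) s_gold = 0.34; (b) c_gold ≈ 1.14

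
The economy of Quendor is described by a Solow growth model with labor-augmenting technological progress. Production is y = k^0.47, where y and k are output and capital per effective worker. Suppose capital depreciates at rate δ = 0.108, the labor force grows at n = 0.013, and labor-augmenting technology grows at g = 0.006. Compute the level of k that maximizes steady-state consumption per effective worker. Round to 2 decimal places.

Capital per effective worker breaks even when investment replaces (n + g + δ)·k; here n + g + δ = 0.127.
At the golden rule the marginal product of capital equals n+g+δ: 0.47·k^(0.47−1) = 0.127. Solving, k_gold = (0.47/0.127)^(1/0.53) ≈ 11.8101.

k_gold ≈ 11.81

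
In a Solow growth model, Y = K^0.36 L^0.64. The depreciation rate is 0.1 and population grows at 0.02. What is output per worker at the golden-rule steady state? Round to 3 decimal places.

Break-even investment rate: n + δ = 0.02 + 0.1 = 0.12.
Golden rule sets MPK = n+δ: 0.36·k^(0.36−1) = 0.12, so k_gold = (0.36/0.12)^(1/0.64) ≈ 5.5655.
Output: y_gold = k_gold^0.36 = 5.5655^0.36 ≈ 1.8552.

y_gold ≈ 1.855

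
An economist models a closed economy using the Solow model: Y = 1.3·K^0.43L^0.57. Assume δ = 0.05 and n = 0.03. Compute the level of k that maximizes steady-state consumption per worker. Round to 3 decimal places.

The effective depreciation rate is n + δ = 0.03 + 0.05 = 0.08.
Setting f'(k) = n+δ gives 0.43·1.3·k^(0.43−1) = 0.08, hence k_gold = (0.43·1.3/0.08)^(1/0.57) ≈ 30.2877.

k_gold ≈ 30.288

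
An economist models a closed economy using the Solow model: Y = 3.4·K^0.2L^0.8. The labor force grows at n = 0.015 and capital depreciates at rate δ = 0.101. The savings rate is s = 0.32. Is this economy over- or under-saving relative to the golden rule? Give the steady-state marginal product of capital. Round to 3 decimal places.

over-saving; MPK ≈ 0.072

Break-even investment rate: n + δ = 0.015 + 0.101 = 0.116.
Steady-state k*: s·A·k^0.2 = 0.116·k gives k* = (0.32·3.4/0.116)^(1/0.8) ≈ 16.4140.
MPK = 0.2·3.4·16.4140^(-0.8) ≈ 0.0725.
MPK < n+δ = 0.116, so the economy is dynamically inefficient (over-saving).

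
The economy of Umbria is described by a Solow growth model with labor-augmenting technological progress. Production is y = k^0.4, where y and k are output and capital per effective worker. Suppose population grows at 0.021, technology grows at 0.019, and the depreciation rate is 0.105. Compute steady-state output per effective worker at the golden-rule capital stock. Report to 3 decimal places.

y_gold ≈ 1.967

Capital per effective worker breaks even when investment replaces (n + g + δ)·k; here n + g + δ = 0.145.
Maximizing c = f(k) − (n+g+δ)·k gives f'(k) = n+g+δ, i.e. 0.4·k^(0.4−1) = 0.145, so k_gold = (0.4/0.145)^(1/0.6) ≈ 5.4261.
Output: y_gold = k_gold^0.4 = 5.4261^0.4 ≈ 1.9670.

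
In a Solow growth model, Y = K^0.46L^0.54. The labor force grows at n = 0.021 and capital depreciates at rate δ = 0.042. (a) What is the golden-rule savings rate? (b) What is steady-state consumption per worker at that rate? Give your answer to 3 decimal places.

n + δ = 0.021 + 0.042 = 0.063.
For Cobb-Douglas, s_gold equals capital's share: s_gold = 0.46.
Golden rule sets MPK = n+δ: 0.46·k^(0.46−1) = 0.063, so k_gold = (0.46/0.063)^(1/0.54) ≈ 39.7119.
y_gold = 39.7119^0.46 ≈ 5.4388; c_gold = (1−0.46)·y_gold ≈ 2.9370.

(a) s_gold = 0.460; (b) c_gold ≈ 2.937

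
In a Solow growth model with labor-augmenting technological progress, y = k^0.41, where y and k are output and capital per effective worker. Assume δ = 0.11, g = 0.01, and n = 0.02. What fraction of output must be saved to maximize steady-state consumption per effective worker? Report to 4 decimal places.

s_gold = 0.4100

n + g + δ = 0.02 + 0.01 + 0.11 = 0.14.
At the golden rule MPK = n+g+δ, and in any Cobb-Douglas steady state s = (n+g+δ)·k/y = MPK·k/y = capital's share 0.41.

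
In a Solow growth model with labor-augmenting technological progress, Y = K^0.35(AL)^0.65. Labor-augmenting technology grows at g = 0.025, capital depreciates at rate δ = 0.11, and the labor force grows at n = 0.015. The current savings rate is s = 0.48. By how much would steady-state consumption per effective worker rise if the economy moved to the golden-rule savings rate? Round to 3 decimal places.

Δc ≈ 0.053

n + g + δ = 0.015 + 0.025 + 0.11 = 0.15.
Current steady state (s = 0.48): k* = (0.48/0.15)^(1/0.65) ≈ 5.9862, y* = 5.9862^0.35 ≈ 1.8707, c* = (1−0.48)·1.8707 ≈ 0.9728.
Setting f'(k) = n+g+δ gives 0.35·k^(0.35−1) = 0.15, hence k_gold = (0.35/0.15)^(1/0.65) ≈ 3.6823.
y_gold = 3.6823^0.35 ≈ 1.5781, c_gold = y_gold − 0.15·k_gold ≈ 1.0258.
Gain: Δc = 1.0258 − 0.9728 ≈ 0.0530.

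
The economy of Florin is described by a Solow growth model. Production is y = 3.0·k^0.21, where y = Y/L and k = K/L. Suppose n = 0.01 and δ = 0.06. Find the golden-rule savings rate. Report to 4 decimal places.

n + δ = 0.01 + 0.06 = 0.07.
At the golden rule MPK = n+δ, and in any Cobb-Douglas steady state s = (n+δ)·k/y = MPK·k/y = capital's share 0.21.

s_gold = 0.2100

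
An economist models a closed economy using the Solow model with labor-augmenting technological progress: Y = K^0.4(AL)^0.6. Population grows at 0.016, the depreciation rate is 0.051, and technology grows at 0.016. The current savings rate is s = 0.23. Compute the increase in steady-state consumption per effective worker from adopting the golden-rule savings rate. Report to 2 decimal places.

Break-even investment rate: n + g + δ = 0.016 + 0.016 + 0.051 = 0.083.
Current steady state (s = 0.23): k* = (0.23/0.083)^(1/0.6) ≈ 5.4670, y* = 5.4670^0.4 ≈ 1.9729, c* = (1−0.23)·1.9729 ≈ 1.5191.
Setting f'(k) = n+g+δ gives 0.4·k^(0.4−1) = 0.083, hence k_gold = (0.4/0.083)^(1/0.6) ≈ 13.7500.
y_gold = 13.7500^0.4 ≈ 2.8531, c_gold = y_gold − 0.083·k_gold ≈ 1.7119.
Gain: Δc = 1.7119 − 1.5191 ≈ 0.1928.

Δc ≈ 0.19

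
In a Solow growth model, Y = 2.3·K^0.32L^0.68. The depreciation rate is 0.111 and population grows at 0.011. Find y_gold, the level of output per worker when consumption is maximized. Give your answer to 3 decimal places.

y_gold ≈ 5.358

The effective depreciation rate is n + δ = 0.011 + 0.111 = 0.122.
Golden rule sets MPK = n+δ: 0.32·2.3·k^(0.32−1) = 0.122, so k_gold = (0.32·2.3/0.122)^(1/0.68) ≈ 14.0547.
Output: y_gold = 2.3·k_gold^0.32 = 2.3·14.0547^0.32 ≈ 5.3583.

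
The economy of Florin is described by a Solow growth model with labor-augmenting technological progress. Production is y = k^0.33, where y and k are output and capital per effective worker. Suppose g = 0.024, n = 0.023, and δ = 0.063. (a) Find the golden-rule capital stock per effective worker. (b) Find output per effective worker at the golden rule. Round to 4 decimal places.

(a) k_gold ≈ 5.1537; (b) y_gold ≈ 1.7179

Break-even investment rate: n + g + δ = 0.023 + 0.024 + 0.063 = 0.11.
Maximizing c = f(k) − (n+g+δ)·k gives f'(k) = n+g+δ, i.e. 0.33·k^(0.33−1) = 0.11, so k_gold = (0.33/0.11)^(1/0.67) ≈ 5.1537.
y_gold = 5.1537^0.33 ≈ 1.7179.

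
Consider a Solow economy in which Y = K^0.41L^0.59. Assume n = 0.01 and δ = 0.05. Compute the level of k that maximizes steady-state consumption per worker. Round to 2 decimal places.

k_gold ≈ 25.98

Capital per worker breaks even when investment replaces (n + δ)·k; here n + δ = 0.06.
Maximizing c = f(k) − (n+δ)·k gives f'(k) = n+δ, i.e. 0.41·k^(0.41−1) = 0.06, so k_gold = (0.41/0.06)^(1/0.59) ≈ 25.9795.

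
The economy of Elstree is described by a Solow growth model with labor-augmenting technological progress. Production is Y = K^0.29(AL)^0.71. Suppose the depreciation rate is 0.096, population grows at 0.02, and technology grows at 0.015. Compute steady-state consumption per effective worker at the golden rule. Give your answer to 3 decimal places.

c_gold ≈ 0.982

The effective depreciation rate is n + g + δ = 0.02 + 0.015 + 0.096 = 0.131.
Golden rule sets MPK = n+g+δ: 0.29·k^(0.29−1) = 0.131, so k_gold = (0.29/0.131)^(1/0.71) ≈ 3.0626.
y_gold = 3.0626^0.29 ≈ 1.3835.
c_gold = y_gold − (n+g+δ)·k_gold = 1.3835 − 0.131·3.0626 ≈ 0.9823.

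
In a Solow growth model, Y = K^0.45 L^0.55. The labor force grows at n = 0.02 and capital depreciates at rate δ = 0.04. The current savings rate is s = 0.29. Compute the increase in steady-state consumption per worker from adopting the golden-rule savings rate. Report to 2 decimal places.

Δc ≈ 0.28

Break-even investment rate: n + δ = 0.02 + 0.04 = 0.06.
Current steady state (s = 0.29): k* = (0.29/0.06)^(1/0.55) ≈ 17.5422, y* = 17.5422^0.45 ≈ 3.6294, c* = (1−0.29)·3.6294 ≈ 2.5769.
Maximizing c = f(k) − (n+δ)·k gives f'(k) = n+δ, i.e. 0.45·k^(0.45−1) = 0.06, so k_gold = (0.45/0.06)^(1/0.55) ≈ 38.9960.
y_gold = 38.9960^0.45 ≈ 5.1995, c_gold = y_gold − 0.06·k_gold ≈ 2.8597.
Gain: Δc = 2.8597 − 2.5769 ≈ 0.2828.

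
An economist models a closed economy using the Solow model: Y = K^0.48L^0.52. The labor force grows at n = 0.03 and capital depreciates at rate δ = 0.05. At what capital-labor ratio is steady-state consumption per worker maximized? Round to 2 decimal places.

k_gold ≈ 31.36

Break-even investment rate: n + δ = 0.03 + 0.05 = 0.08.
Maximizing c = f(k) − (n+δ)·k gives f'(k) = n+δ, i.e. 0.48·k^(0.48−1) = 0.08, so k_gold = (0.48/0.08)^(1/0.52) ≈ 31.3650.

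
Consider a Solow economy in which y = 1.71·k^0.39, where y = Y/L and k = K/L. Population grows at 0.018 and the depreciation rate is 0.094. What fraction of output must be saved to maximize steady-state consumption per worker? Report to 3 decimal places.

Capital per worker breaks even when investment replaces (n + δ)·k; here n + δ = 0.112.
At the golden rule MPK = n+δ, and in any Cobb-Douglas steady state s = (n+δ)·k/y = MPK·k/y = capital's share 0.39.

s_gold = 0.390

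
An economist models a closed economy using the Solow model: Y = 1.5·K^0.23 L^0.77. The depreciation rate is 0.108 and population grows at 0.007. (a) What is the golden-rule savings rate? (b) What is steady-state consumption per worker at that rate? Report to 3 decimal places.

The effective depreciation rate is n + δ = 0.007 + 0.108 = 0.115.
For Cobb-Douglas, s_gold equals capital's share: s_gold = 0.23.
Golden rule sets MPK = n+δ: 0.23·1.5·k^(0.23−1) = 0.115, so k_gold = (0.23·1.5/0.115)^(1/0.77) ≈ 4.1652.
y_gold = 1.5·4.1652^0.23 ≈ 2.0826; c_gold = (1−0.23)·y_gold ≈ 1.6036.

(a) s_gold = 0.230; (b) c_gold ≈ 1.604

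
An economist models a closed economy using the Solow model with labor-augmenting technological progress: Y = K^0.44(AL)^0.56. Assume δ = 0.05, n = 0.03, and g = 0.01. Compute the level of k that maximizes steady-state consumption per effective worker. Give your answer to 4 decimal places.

n + g + δ = 0.03 + 0.01 + 0.05 = 0.09.
At the golden rule the marginal product of capital equals n+g+δ: 0.44·k^(0.44−1) = 0.09. Solving, k_gold = (0.44/0.09)^(1/0.56) ≈ 17.0111.

k_gold ≈ 17.0111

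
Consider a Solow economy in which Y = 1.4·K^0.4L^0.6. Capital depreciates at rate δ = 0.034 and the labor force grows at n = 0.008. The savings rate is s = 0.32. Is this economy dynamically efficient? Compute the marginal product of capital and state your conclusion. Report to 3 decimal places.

Break-even investment rate: n + δ = 0.008 + 0.034 = 0.042.
Steady-state k*: s·A·k^0.4 = 0.042·k gives k* = (0.32·1.4/0.042)^(1/0.6) ≈ 51.6870.
MPK = 0.4·1.4·51.6870^(-0.6) ≈ 0.0525.
MPK > n+δ = 0.042, so the economy is dynamically efficient (under-saving).

dynamically efficient; MPK ≈ 0.053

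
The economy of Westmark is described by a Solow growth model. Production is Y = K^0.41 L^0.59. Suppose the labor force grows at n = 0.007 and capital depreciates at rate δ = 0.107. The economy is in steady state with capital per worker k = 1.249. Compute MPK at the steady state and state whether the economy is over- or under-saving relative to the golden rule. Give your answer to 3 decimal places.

under-saving; MPK ≈ 0.360

n + δ = 0.007 + 0.107 = 0.114.
MPK = 0.41·k^(0.41−1) = 0.41·1.249^(-0.59) ≈ 0.3596.
MPK > 0.114, so the economy is dynamically efficient (under-saving).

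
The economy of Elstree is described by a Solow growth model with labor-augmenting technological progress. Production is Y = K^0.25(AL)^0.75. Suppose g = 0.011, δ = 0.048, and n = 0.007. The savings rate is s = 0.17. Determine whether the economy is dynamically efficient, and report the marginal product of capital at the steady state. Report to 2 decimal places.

The effective depreciation rate is n + g + δ = 0.007 + 0.011 + 0.048 = 0.066.
Steady-state k*: s·k^0.25 = 0.066·k gives k* = (0.17/0.066)^(1/0.75) ≈ 3.5308.
MPK = 0.25·3.5308^(-0.75) ≈ 0.0971.
MPK > n+g+δ = 0.066, so the economy is dynamically efficient (under-saving).

dynamically efficient; MPK ≈ 0.10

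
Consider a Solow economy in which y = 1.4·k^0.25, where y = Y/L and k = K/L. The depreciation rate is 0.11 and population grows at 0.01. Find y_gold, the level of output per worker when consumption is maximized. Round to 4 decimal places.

n + δ = 0.01 + 0.11 = 0.12.
Golden rule sets MPK = n+δ: 0.25·1.4·k^(0.25−1) = 0.12, so k_gold = (0.25·1.4/0.12)^(1/0.75) ≈ 4.1672.
Output: y_gold = 1.4·k_gold^0.25 = 1.4·4.1672^0.25 ≈ 2.0003.

y_gold ≈ 2.0003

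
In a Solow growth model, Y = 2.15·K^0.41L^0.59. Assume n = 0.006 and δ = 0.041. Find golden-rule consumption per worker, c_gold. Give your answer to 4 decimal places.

The effective depreciation rate is n + δ = 0.006 + 0.041 = 0.047.
Maximizing c = f(k) − (n+δ)·k gives f'(k) = n+δ, i.e. 0.41·2.15·k^(0.41−1) = 0.047, so k_gold = (0.41·2.15/0.047)^(1/0.59) ≈ 143.8262.
y_gold = 2.15·143.8262^0.41 ≈ 16.4874.
c_gold = y_gold − (n+δ)·k_gold = 16.4874 − 0.047·143.8262 ≈ 9.7276.

c_gold ≈ 9.7276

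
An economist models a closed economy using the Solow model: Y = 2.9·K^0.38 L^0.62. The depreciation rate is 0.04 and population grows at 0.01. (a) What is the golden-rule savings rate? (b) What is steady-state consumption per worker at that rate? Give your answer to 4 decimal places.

(a) s_gold = 0.3800; (b) c_gold ≈ 11.9687

Capital per worker breaks even when investment replaces (n + δ)·k; here n + δ = 0.05.
For Cobb-Douglas, s_gold equals capital's share: s_gold = 0.38.
Setting f'(k) = n+δ gives 0.38·2.9·k^(0.38−1) = 0.05, hence k_gold = (0.38·2.9/0.05)^(1/0.62) ≈ 146.7136.
y_gold = 2.9·146.7136^0.38 ≈ 19.3044; c_gold = (1−0.38)·y_gold ≈ 11.9687.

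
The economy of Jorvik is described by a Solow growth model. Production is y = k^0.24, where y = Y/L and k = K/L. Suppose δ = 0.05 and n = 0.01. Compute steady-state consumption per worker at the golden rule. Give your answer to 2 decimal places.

c_gold ≈ 1.18

Capital per worker breaks even when investment replaces (n + δ)·k; here n + δ = 0.06.
At the golden rule the marginal product of capital equals n+δ: 0.24·k^(0.24−1) = 0.06. Solving, k_gold = (0.24/0.06)^(1/0.76) ≈ 6.1970.
y_gold = 6.1970^0.24 ≈ 1.5493.
c_gold = y_gold − (n+δ)·k_gold = 1.5493 − 0.06·6.1970 ≈ 1.1774.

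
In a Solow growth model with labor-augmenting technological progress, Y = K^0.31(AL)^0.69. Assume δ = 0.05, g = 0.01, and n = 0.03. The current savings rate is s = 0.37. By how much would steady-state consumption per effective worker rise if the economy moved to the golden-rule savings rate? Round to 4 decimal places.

Capital per effective worker breaks even when investment replaces (n + g + δ)·k; here n + g + δ = 0.09.
Current steady state (s = 0.37): k* = (0.37/0.09)^(1/0.69) ≈ 7.7588, y* = 7.7588^0.31 ≈ 1.8873, c* = (1−0.37)·1.8873 ≈ 1.1890.
Maximizing c = f(k) − (n+g+δ)·k gives f'(k) = n+g+δ, i.e. 0.31·k^(0.31−1) = 0.09, so k_gold = (0.31/0.09)^(1/0.69) ≈ 6.0039.
y_gold = 6.0039^0.31 ≈ 1.7431, c_gold = y_gold − 0.09·k_gold ≈ 1.2027.
Gain: Δc = 1.2027 − 1.1890 ≈ 0.0137.

Δc ≈ 0.0137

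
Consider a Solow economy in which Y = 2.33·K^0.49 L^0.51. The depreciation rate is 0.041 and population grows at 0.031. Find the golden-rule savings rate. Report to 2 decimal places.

s_gold = 0.49

The effective depreciation rate is n + δ = 0.031 + 0.041 = 0.072.
At the golden rule MPK = n+δ, and in any Cobb-Douglas steady state s = (n+δ)·k/y = MPK·k/y = capital's share 0.49.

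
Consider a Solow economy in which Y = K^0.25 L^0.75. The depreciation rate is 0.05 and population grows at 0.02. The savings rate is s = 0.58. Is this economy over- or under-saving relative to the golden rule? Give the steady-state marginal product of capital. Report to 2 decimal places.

over-saving; MPK ≈ 0.03

Capital per worker breaks even when investment replaces (n + δ)·k; here n + δ = 0.07.
Steady-state k*: s·k^0.25 = 0.07·k gives k* = (0.58/0.07)^(1/0.75) ≈ 16.7664.
MPK = 0.25·16.7664^(-0.75) ≈ 0.0302.
MPK < n+δ = 0.07, so the economy is dynamically inefficient (over-saving).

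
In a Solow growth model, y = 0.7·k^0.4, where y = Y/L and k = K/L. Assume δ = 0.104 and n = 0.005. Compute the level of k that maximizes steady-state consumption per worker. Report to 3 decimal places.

k_gold ≈ 4.818

n + δ = 0.005 + 0.104 = 0.109.
Golden rule sets MPK = n+δ: 0.4·0.7·k^(0.4−1) = 0.109, so k_gold = (0.4·0.7/0.109)^(1/0.6) ≈ 4.8182.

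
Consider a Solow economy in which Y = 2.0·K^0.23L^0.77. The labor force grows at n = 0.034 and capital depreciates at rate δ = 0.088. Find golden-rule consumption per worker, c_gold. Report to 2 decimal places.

c_gold ≈ 2.29

The effective depreciation rate is n + δ = 0.034 + 0.088 = 0.122.
At the golden rule the marginal product of capital equals n+δ: 0.23·2.0·k^(0.23−1) = 0.122. Solving, k_gold = (0.23·2.0/0.122)^(1/0.77) ≈ 5.6049.
y_gold = 2.0·5.6049^0.23 ≈ 2.9730.
c_gold = y_gold − (n+δ)·k_gold = 2.9730 − 0.122·5.6049 ≈ 2.2892.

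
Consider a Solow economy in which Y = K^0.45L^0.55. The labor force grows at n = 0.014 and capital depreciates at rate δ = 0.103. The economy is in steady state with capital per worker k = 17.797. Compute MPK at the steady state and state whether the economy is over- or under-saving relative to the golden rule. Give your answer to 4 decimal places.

over-saving; MPK ≈ 0.0924

n + δ = 0.014 + 0.103 = 0.117.
MPK = 0.45·k^(0.45−1) = 0.45·17.797^(-0.55) ≈ 0.0924.
MPK < 0.117, so the economy is dynamically inefficient (over-saving).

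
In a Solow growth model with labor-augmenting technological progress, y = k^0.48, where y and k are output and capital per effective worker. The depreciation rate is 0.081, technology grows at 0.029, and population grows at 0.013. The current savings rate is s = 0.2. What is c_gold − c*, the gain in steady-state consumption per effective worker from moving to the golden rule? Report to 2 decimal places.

Δc ≈ 0.57

Break-even investment rate: n + g + δ = 0.013 + 0.029 + 0.081 = 0.123.
Current steady state (s = 0.2): k* = (0.2/0.123)^(1/0.52) ≈ 2.5469, y* = 2.5469^0.48 ≈ 1.5663, c* = (1−0.2)·1.5663 ≈ 1.2531.
Setting f'(k) = n+g+δ gives 0.48·k^(0.48−1) = 0.123, hence k_gold = (0.48/0.123)^(1/0.52) ≈ 13.7147.
y_gold = 13.7147^0.48 ≈ 3.5144, c_gold = y_gold − 0.123·k_gold ≈ 1.8275.
Gain: Δc = 1.8275 − 1.2531 ≈ 0.5744.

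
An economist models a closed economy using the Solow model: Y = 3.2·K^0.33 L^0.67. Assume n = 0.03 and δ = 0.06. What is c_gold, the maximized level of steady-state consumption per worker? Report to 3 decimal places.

c_gold ≈ 7.210

n + δ = 0.03 + 0.06 = 0.09.
Maximizing c = f(k) − (n+δ)·k gives f'(k) = n+δ, i.e. 0.33·3.2·k^(0.33−1) = 0.09, so k_gold = (0.33·3.2/0.09)^(1/0.67) ≈ 39.4595.
y_gold = 3.2·39.4595^0.33 ≈ 10.7617.
c_gold = y_gold − (n+δ)·k_gold = 10.7617 − 0.09·39.4595 ≈ 7.2103.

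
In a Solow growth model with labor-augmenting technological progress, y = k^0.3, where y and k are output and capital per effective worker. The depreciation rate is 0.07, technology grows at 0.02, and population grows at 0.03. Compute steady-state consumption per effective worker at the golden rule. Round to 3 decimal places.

c_gold ≈ 1.037

n + g + δ = 0.03 + 0.02 + 0.07 = 0.12.
At the golden rule the marginal product of capital equals n+g+δ: 0.3·k^(0.3−1) = 0.12. Solving, k_gold = (0.3/0.12)^(1/0.7) ≈ 3.7024.
y_gold = 3.7024^0.3 ≈ 1.4810.
c_gold = y_gold − (n+g+δ)·k_gold = 1.4810 − 0.12·3.7024 ≈ 1.0367.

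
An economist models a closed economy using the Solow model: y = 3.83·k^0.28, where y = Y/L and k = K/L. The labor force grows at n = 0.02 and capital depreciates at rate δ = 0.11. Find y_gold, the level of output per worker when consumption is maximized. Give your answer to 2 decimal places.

y_gold ≈ 8.70

Capital per worker breaks even when investment replaces (n + δ)·k; here n + δ = 0.13.
Golden rule sets MPK = n+δ: 0.28·3.83·k^(0.28−1) = 0.13, so k_gold = (0.28·3.83/0.13)^(1/0.72) ≈ 18.7412.
Output: y_gold = 3.83·k_gold^0.28 = 3.83·18.7412^0.28 ≈ 8.7013.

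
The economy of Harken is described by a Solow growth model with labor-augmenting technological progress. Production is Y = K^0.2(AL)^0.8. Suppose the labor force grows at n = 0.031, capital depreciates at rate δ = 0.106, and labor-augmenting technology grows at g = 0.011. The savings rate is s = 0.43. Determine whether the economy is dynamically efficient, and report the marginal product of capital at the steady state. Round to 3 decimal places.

dynamically inefficient; MPK ≈ 0.069

Capital per effective worker breaks even when investment replaces (n + g + δ)·k; here n + g + δ = 0.148.
Steady-state k*: s·k^0.2 = 0.148·k gives k* = (0.43/0.148)^(1/0.8) ≈ 3.7932.
MPK = 0.2·3.7932^(-0.8) ≈ 0.0688.
MPK < n+g+δ = 0.148, so the economy is dynamically inefficient (over-saving).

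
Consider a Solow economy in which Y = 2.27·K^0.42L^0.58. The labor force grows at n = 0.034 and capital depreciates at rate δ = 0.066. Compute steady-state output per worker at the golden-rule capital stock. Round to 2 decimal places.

Break-even investment rate: n + δ = 0.034 + 0.066 = 0.1.
Golden rule sets MPK = n+δ: 0.42·2.27·k^(0.42−1) = 0.1, so k_gold = (0.42·2.27/0.1)^(1/0.58) ≈ 48.7984.
Output: y_gold = 2.27·k_gold^0.42 = 2.27·48.7984^0.42 ≈ 11.6187.

y_gold ≈ 11.62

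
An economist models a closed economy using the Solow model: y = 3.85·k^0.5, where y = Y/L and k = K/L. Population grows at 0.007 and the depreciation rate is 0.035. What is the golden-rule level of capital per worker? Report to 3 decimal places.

k_gold ≈ 2100.694

Break-even investment rate: n + δ = 0.007 + 0.035 = 0.042.
Maximizing c = f(k) − (n+δ)·k gives f'(k) = n+δ, i.e. 0.5·3.85·k^(0.5−1) = 0.042, so k_gold = (0.5·3.85/0.042)^(1/0.5) ≈ 2100.6944.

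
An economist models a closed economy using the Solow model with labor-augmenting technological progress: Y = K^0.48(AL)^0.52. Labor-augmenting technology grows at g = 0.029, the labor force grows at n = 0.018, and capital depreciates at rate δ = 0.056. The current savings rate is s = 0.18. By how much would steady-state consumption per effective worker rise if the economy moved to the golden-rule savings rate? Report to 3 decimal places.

Δc ≈ 0.780

The effective depreciation rate is n + g + δ = 0.018 + 0.029 + 0.056 = 0.103.
Current steady state (s = 0.18): k* = (0.18/0.103)^(1/0.52) ≈ 2.9256, y* = 2.9256^0.48 ≈ 1.6741, c* = (1−0.18)·1.6741 ≈ 1.3728.
Golden rule sets MPK = n+g+δ: 0.48·k^(0.48−1) = 0.103, so k_gold = (0.48/0.103)^(1/0.52) ≈ 19.2927.
y_gold = 19.2927^0.48 ≈ 4.1399, c_gold = y_gold − 0.103·k_gold ≈ 2.1527.
Gain: Δc = 2.1527 − 1.3728 ≈ 0.7800.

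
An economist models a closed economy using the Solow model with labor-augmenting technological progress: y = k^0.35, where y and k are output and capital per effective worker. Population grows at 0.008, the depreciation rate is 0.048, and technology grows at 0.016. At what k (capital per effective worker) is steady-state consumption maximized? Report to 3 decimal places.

k_gold ≈ 11.390

Capital per effective worker breaks even when investment replaces (n + g + δ)·k; here n + g + δ = 0.072.
At the golden rule the marginal product of capital equals n+g+δ: 0.35·k^(0.35−1) = 0.072. Solving, k_gold = (0.35/0.072)^(1/0.65) ≈ 11.3898.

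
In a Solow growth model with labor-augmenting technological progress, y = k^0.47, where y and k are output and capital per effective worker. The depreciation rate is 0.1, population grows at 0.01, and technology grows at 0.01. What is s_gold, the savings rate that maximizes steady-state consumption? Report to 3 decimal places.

s_gold = 0.470

n + g + δ = 0.01 + 0.01 + 0.1 = 0.12.
At the golden rule MPK = n+g+δ, and in any Cobb-Douglas steady state s = (n+g+δ)·k/y = MPK·k/y = capital's share 0.47.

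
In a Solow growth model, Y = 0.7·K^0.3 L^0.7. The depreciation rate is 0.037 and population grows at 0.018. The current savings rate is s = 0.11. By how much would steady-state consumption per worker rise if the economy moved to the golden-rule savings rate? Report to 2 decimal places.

Break-even investment rate: n + δ = 0.018 + 0.037 = 0.055.
Current steady state (s = 0.11): k* = (0.11·0.7/0.055)^(1/0.7) ≈ 1.6172, y* = 0.7·1.6172^0.3 ≈ 0.8086, c* = (1−0.11)·0.8086 ≈ 0.7196.
Setting f'(k) = n+δ gives 0.3·0.7·k^(0.3−1) = 0.055, hence k_gold = (0.3·0.7/0.055)^(1/0.7) ≈ 6.7799.
y_gold = 0.7·6.7799^0.3 ≈ 1.2430, c_gold = y_gold − 0.055·k_gold ≈ 0.8701.
Gain: Δc = 0.8701 − 0.7196 ≈ 0.1504.

Δc ≈ 0.15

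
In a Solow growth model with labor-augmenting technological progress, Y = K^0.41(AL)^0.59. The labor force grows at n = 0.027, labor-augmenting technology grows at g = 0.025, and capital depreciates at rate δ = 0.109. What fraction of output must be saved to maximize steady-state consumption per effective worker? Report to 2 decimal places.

Capital per effective worker breaks even when investment replaces (n + g + δ)·k; here n + g + δ = 0.161.
At the golden rule MPK = n+g+δ, and in any Cobb-Douglas steady state s = (n+g+δ)·k/y = MPK·k/y = capital's share 0.41.

s_gold = 0.41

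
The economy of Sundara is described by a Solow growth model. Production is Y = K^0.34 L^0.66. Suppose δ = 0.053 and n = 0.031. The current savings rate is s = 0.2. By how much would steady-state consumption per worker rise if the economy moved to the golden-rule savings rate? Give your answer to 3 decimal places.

Δc ≈ 0.106

Break-even investment rate: n + δ = 0.031 + 0.053 = 0.084.
Current steady state (s = 0.2): k* = (0.2/0.084)^(1/0.66) ≈ 3.7225, y* = 3.7225^0.34 ≈ 1.5634, c* = (1−0.2)·1.5634 ≈ 1.2508.
Maximizing c = f(k) − (n+δ)·k gives f'(k) = n+δ, i.e. 0.34·k^(0.34−1) = 0.084, so k_gold = (0.34/0.084)^(1/0.66) ≈ 8.3176.
y_gold = 8.3176^0.34 ≈ 2.0549, c_gold = y_gold − 0.084·k_gold ≈ 1.3563.
Gain: Δc = 1.3563 − 1.2508 ≈ 0.1055.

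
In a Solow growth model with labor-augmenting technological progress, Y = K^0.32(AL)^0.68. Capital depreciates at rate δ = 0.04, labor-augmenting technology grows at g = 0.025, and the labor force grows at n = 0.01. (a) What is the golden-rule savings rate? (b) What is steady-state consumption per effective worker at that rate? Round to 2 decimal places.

(a) s_gold = 0.32; (b) c_gold ≈ 1.35

Capital per effective worker breaks even when investment replaces (n + g + δ)·k; here n + g + δ = 0.075.
For Cobb-Douglas, s_gold equals capital's share: s_gold = 0.32.
Setting f'(k) = n+g+δ gives 0.32·k^(0.32−1) = 0.075, hence k_gold = (0.32/0.075)^(1/0.68) ≈ 8.4450.
y_gold = 8.4450^0.32 ≈ 1.9793; c_gold = (1−0.32)·y_gold ≈ 1.3459.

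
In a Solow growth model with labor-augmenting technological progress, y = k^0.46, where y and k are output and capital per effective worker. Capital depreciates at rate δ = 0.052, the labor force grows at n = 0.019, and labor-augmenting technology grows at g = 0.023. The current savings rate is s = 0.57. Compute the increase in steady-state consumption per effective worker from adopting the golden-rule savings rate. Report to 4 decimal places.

Δc ≈ 0.0922

Capital per effective worker breaks even when investment replaces (n + g + δ)·k; here n + g + δ = 0.094.
Current steady state (s = 0.57): k* = (0.57/0.094)^(1/0.54) ≈ 28.1534, y* = 28.1534^0.46 ≈ 4.6428, c* = (1−0.57)·4.6428 ≈ 1.9964.
Golden rule sets MPK = n+g+δ: 0.46·k^(0.46−1) = 0.094, so k_gold = (0.46/0.094)^(1/0.54) ≈ 18.9275.
y_gold = 18.9275^0.46 ≈ 3.8678, c_gold = y_gold − 0.094·k_gold ≈ 2.0886.
Gain: Δc = 2.0886 − 1.9964 ≈ 0.0922.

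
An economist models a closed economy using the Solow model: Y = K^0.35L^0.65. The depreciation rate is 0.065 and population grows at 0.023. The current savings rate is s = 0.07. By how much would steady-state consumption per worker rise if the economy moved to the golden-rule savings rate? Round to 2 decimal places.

Δc ≈ 0.54

n + δ = 0.023 + 0.065 = 0.088.
Current steady state (s = 0.07): k* = (0.07/0.088)^(1/0.65) ≈ 0.7032, y* = 0.7032^0.35 ≈ 0.8841, c* = (1−0.07)·0.8841 ≈ 0.8222.
Golden rule sets MPK = n+δ: 0.35·k^(0.35−1) = 0.088, so k_gold = (0.35/0.088)^(1/0.65) ≈ 8.3645.
y_gold = 8.3645^0.35 ≈ 2.1031, c_gold = y_gold − 0.088·k_gold ≈ 1.3670.
Gain: Δc = 1.3670 − 0.8222 ≈ 0.5448.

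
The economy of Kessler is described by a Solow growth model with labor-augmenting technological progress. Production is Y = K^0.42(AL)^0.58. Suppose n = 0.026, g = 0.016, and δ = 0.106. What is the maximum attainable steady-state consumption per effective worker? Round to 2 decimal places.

The effective depreciation rate is n + g + δ = 0.026 + 0.016 + 0.106 = 0.148.
Maximizing c = f(k) − (n+g+δ)·k gives f'(k) = n+g+δ, i.e. 0.42·k^(0.42−1) = 0.148, so k_gold = (0.42/0.148)^(1/0.58) ≈ 6.0397.
y_gold = 6.0397^0.42 ≈ 2.1283.
c_gold = y_gold − (n+g+δ)·k_gold = 2.1283 − 0.148·6.0397 ≈ 1.2344.

c_gold ≈ 1.23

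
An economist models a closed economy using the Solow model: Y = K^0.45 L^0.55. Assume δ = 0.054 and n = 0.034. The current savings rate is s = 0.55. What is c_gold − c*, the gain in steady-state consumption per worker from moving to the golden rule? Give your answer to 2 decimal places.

The effective depreciation rate is n + δ = 0.034 + 0.054 = 0.088.
Current steady state (s = 0.55): k* = (0.55/0.088)^(1/0.55) ≈ 27.9933, y* = 27.9933^0.45 ≈ 4.4789, c* = (1−0.55)·4.4789 ≈ 2.0155.
Golden rule sets MPK = n+δ: 0.45·k^(0.45−1) = 0.088, so k_gold = (0.45/0.088)^(1/0.55) ≈ 19.4357.
y_gold = 19.4357^0.45 ≈ 3.8008, c_gold = y_gold − 0.088·k_gold ≈ 2.0904.
Gain: Δc = 2.0904 − 2.0155 ≈ 0.0749.

Δc ≈ 0.07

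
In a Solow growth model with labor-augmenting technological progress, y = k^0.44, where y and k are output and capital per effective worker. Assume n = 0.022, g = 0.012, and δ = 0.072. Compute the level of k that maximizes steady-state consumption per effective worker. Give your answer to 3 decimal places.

k_gold ≈ 12.701

Break-even investment rate: n + g + δ = 0.022 + 0.012 + 0.072 = 0.106.
Golden rule sets MPK = n+g+δ: 0.44·k^(0.44−1) = 0.106, so k_gold = (0.44/0.106)^(1/0.56) ≈ 12.7009.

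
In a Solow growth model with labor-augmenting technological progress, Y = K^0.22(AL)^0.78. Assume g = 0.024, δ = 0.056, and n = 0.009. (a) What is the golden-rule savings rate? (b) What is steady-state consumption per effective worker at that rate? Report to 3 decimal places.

(a) s_gold = 0.220; (b) c_gold ≈ 1.007

The effective depreciation rate is n + g + δ = 0.009 + 0.024 + 0.056 = 0.089.
For Cobb-Douglas, s_gold equals capital's share: s_gold = 0.22.
Maximizing c = f(k) − (n+g+δ)·k gives f'(k) = n+g+δ, i.e. 0.22·k^(0.22−1) = 0.089, so k_gold = (0.22/0.089)^(1/0.78) ≈ 3.1907.
y_gold = 3.1907^0.22 ≈ 1.2908; c_gold = (1−0.22)·y_gold ≈ 1.0068.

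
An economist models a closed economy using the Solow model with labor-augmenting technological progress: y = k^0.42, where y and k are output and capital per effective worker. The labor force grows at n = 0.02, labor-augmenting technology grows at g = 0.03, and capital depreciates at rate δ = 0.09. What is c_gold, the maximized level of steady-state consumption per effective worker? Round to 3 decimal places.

c_gold ≈ 1.285

n + g + δ = 0.02 + 0.03 + 0.09 = 0.14.
Maximizing c = f(k) − (n+g+δ)·k gives f'(k) = n+g+δ, i.e. 0.42·k^(0.42−1) = 0.14, so k_gold = (0.42/0.14)^(1/0.58) ≈ 6.6470.
y_gold = 6.6470^0.42 ≈ 2.2157.
c_gold = y_gold − (n+g+δ)·k_gold = 2.2157 − 0.14·6.6470 ≈ 1.2851.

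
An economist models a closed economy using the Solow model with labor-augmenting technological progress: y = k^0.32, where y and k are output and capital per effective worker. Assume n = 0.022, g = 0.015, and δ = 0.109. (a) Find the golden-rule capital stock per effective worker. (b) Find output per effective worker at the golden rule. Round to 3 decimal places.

Break-even investment rate: n + g + δ = 0.022 + 0.015 + 0.109 = 0.146.
Maximizing c = f(k) − (n+g+δ)·k gives f'(k) = n+g+δ, i.e. 0.32·k^(0.32−1) = 0.146, so k_gold = (0.32/0.146)^(1/0.68) ≈ 3.1708.
y_gold = 3.1708^0.32 ≈ 1.4467.

(a) k_gold ≈ 3.171; (b) y_gold ≈ 1.447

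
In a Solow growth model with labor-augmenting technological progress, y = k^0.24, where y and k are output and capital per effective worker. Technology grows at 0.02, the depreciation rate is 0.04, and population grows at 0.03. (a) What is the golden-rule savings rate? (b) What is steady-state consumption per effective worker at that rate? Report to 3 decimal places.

n + g + δ = 0.03 + 0.02 + 0.04 = 0.09.
For Cobb-Douglas, s_gold equals capital's share: s_gold = 0.24.
Maximizing c = f(k) − (n+g+δ)·k gives f'(k) = n+g+δ, i.e. 0.24·k^(0.24−1) = 0.09, so k_gold = (0.24/0.09)^(1/0.76) ≈ 3.6348.
y_gold = 3.6348^0.24 ≈ 1.3631; c_gold = (1−0.24)·y_gold ≈ 1.0359.

(a) s_gold = 0.240; (b) c_gold ≈ 1.036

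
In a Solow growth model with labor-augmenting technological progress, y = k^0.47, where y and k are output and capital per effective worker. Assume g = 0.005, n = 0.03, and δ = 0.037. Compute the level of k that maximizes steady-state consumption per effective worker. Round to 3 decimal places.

Break-even investment rate: n + g + δ = 0.03 + 0.005 + 0.037 = 0.072.
Setting f'(k) = n+g+δ gives 0.47·k^(0.47−1) = 0.072, hence k_gold = (0.47/0.072)^(1/0.53) ≈ 34.4582.

k_gold ≈ 34.458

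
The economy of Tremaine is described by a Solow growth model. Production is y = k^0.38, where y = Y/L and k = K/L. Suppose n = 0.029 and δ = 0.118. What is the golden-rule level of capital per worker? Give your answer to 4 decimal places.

k_gold ≈ 4.6267

Break-even investment rate: n + δ = 0.029 + 0.118 = 0.147.
Maximizing c = f(k) − (n+δ)·k gives f'(k) = n+δ, i.e. 0.38·k^(0.38−1) = 0.147, so k_gold = (0.38/0.147)^(1/0.62) ≈ 4.6267.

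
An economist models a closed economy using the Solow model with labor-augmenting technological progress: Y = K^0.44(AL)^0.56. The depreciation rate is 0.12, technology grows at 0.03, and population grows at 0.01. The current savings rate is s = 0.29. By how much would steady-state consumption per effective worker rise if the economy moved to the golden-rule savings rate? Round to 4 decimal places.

n + g + δ = 0.01 + 0.03 + 0.12 = 0.16.
Current steady state (s = 0.29): k* = (0.29/0.16)^(1/0.56) ≈ 2.8921, y* = 2.8921^0.44 ≈ 1.5956, c* = (1−0.29)·1.5956 ≈ 1.1329.
Setting f'(k) = n+g+δ gives 0.44·k^(0.44−1) = 0.16, hence k_gold = (0.44/0.16)^(1/0.56) ≈ 6.0887.
y_gold = 6.0887^0.44 ≈ 2.2141, c_gold = y_gold − 0.16·k_gold ≈ 1.2399.
Gain: Δc = 1.2399 − 1.1329 ≈ 0.1070.

Δc ≈ 0.1070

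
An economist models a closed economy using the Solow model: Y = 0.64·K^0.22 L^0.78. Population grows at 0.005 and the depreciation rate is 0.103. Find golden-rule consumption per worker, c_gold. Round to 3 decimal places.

Capital per worker breaks even when investment replaces (n + δ)·k; here n + δ = 0.108.
Maximizing c = f(k) − (n+δ)·k gives f'(k) = n+δ, i.e. 0.22·0.64·k^(0.22−1) = 0.108, so k_gold = (0.22·0.64/0.108)^(1/0.78) ≈ 1.4050.
y_gold = 0.64·1.4050^0.22 ≈ 0.6897.
c_gold = y_gold − (n+δ)·k_gold = 0.6897 − 0.108·1.4050 ≈ 0.5380.

c_gold ≈ 0.538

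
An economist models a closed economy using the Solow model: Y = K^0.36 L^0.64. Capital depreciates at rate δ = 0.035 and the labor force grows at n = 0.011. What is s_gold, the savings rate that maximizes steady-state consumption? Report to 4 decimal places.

n + δ = 0.011 + 0.035 = 0.046.
At the golden rule MPK = n+δ, and in any Cobb-Douglas steady state s = (n+δ)·k/y = MPK·k/y = capital's share 0.36.

s_gold = 0.3600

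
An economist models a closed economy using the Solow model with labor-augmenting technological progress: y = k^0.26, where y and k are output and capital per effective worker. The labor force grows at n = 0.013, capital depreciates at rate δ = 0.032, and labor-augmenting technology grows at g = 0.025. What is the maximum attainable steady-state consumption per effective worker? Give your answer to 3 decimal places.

c_gold ≈ 1.173

The effective depreciation rate is n + g + δ = 0.013 + 0.025 + 0.032 = 0.07.
At the golden rule the marginal product of capital equals n+g+δ: 0.26·k^(0.26−1) = 0.07. Solving, k_gold = (0.26/0.07)^(1/0.74) ≈ 5.8898.
y_gold = 5.8898^0.26 ≈ 1.5857.
c_gold = y_gold − (n+g+δ)·k_gold = 1.5857 − 0.07·5.8898 ≈ 1.1734.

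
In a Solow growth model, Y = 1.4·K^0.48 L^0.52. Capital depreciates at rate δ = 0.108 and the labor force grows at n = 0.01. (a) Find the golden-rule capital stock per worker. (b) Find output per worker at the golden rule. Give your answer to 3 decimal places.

(a) k_gold ≈ 28.370; (b) y_gold ≈ 6.974

Capital per worker breaks even when investment replaces (n + δ)·k; here n + δ = 0.118.
At the golden rule the marginal product of capital equals n+δ: 0.48·1.4·k^(0.48−1) = 0.118. Solving, k_gold = (0.48·1.4/0.118)^(1/0.52) ≈ 28.3701.
y_gold = 1.4·28.3701^0.48 ≈ 6.9743.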